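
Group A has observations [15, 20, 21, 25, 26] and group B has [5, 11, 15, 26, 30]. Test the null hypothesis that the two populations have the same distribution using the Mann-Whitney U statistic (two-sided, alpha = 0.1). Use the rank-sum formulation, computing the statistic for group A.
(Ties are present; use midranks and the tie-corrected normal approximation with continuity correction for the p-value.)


Step 1: Combine and sort all 10 observations; assign midranks.
sorted (value, group): (5,Y), (11,Y), (15,X), (15,Y), (20,X), (21,X), (25,X), (26,X), (26,Y), (30,Y)
ranks: 5->1, 11->2, 15->3.5, 15->3.5, 20->5, 21->6, 25->7, 26->8.5, 26->8.5, 30->10
Step 2: Rank sum for X: R1 = 3.5 + 5 + 6 + 7 + 8.5 = 30.
Step 3: U_X = R1 - n1(n1+1)/2 = 30 - 5*6/2 = 30 - 15 = 15.
       U_Y = n1*n2 - U_X = 25 - 15 = 10.
Step 4: Ties are present, so use the tie-corrected normal approximation (with continuity correction) for the p-value.
Step 5: p-value = 0.674236; compare to alpha = 0.1. fail to reject H0.

U_X = 15, p = 0.674236, fail to reject H0 at alpha = 0.1.


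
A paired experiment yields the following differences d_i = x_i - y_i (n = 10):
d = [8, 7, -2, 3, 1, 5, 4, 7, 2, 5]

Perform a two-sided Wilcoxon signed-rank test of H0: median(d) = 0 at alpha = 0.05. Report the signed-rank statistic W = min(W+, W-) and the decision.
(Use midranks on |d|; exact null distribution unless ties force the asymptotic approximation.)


Step 1: Drop any zero differences (none here) and take |d_i|.
|d| = [8, 7, 2, 3, 1, 5, 4, 7, 2, 5]
Step 2: Midrank |d_i| (ties get averaged ranks).
ranks: |8|->10, |7|->8.5, |2|->2.5, |3|->4, |1|->1, |5|->6.5, |4|->5, |7|->8.5, |2|->2.5, |5|->6.5
Step 3: Attach original signs; sum ranks with positive sign and with negative sign.
W+ = 10 + 8.5 + 4 + 1 + 6.5 + 5 + 8.5 + 2.5 + 6.5 = 52.5
W- = 2.5 = 2.5
(Check: W+ + W- = 55 should equal n(n+1)/2 = 55.)
Step 4: Test statistic W = min(W+, W-) = 2.5.
Step 5: Ties in |d|, so use the tie-corrected normal approximation.
        E[W] = n(n+1)/4 = 10*11/4 = 27.5.
        Tie groups: |d|=2 (t=2), |d|=5 (t=2), |d|=7 (t=2); sum(t^3 - t) = 18.
        Var[W] = n(n+1)(2n+1)/24 - sum(t^3-t)/48 = 2310/24 - 18/48 = 95.875.
        z = (W - E[W]) / sqrt(Var[W]) = (2.5 - 27.5) / 9.7916 = -2.5532.
        Two-sided p = 2*Phi(z) = 0.010673.
Step 6: alpha = 0.05. reject H0.

W+ = 52.5, W- = 2.5, W = min = 2.5, p = 0.010673, reject H0.


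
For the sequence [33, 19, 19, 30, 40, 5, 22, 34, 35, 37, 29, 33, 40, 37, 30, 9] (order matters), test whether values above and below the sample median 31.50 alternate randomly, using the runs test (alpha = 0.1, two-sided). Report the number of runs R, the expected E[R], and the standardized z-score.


Step 1: Compute median = 31.50; label A = above, B = below.
Labels in order: ABBBABBAAABAAABB  (n_A = 8, n_B = 8)
Step 2: Count runs R = 8.
Step 3: Under H0 (random ordering), E[R] = 2*n_A*n_B/(n_A+n_B) + 1 = 2*8*8/16 + 1 = 9.0000.
        Var[R] = 2*n_A*n_B*(2*n_A*n_B - n_A - n_B) / ((n_A+n_B)^2 * (n_A+n_B-1)) = 14336/3840 = 3.7333.
        SD[R] = 1.9322.
Step 4: Continuity-corrected z = (R + 0.5 - E[R]) / SD[R] = (8 + 0.5 - 9.0000) / 1.9322 = -0.2588.
Step 5: Two-sided p-value via normal approximation = 2*(1 - Phi(|z|)) = 0.795809.
Step 6: alpha = 0.1. fail to reject H0.

R = 8, z = -0.2588, p = 0.795809, fail to reject H0.


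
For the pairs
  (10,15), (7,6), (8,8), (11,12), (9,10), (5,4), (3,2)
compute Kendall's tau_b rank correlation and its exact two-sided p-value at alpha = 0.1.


Step 1: Enumerate the 21 unordered pairs (i,j) with i<j and classify each by sign(x_j-x_i) * sign(y_j-y_i).
  (1,2):dx=-3,dy=-9->C; (1,3):dx=-2,dy=-7->C; (1,4):dx=+1,dy=-3->D; (1,5):dx=-1,dy=-5->C
  (1,6):dx=-5,dy=-11->C; (1,7):dx=-7,dy=-13->C; (2,3):dx=+1,dy=+2->C; (2,4):dx=+4,dy=+6->C
  (2,5):dx=+2,dy=+4->C; (2,6):dx=-2,dy=-2->C; (2,7):dx=-4,dy=-4->C; (3,4):dx=+3,dy=+4->C
  (3,5):dx=+1,dy=+2->C; (3,6):dx=-3,dy=-4->C; (3,7):dx=-5,dy=-6->C; (4,5):dx=-2,dy=-2->C
  (4,6):dx=-6,dy=-8->C; (4,7):dx=-8,dy=-10->C; (5,6):dx=-4,dy=-6->C; (5,7):dx=-6,dy=-8->C
  (6,7):dx=-2,dy=-2->C
Step 2: C = 20, D = 1, total pairs = 21.
Step 3: tau = (C - D)/(n(n-1)/2) = (20 - 1)/21 = 0.904762.
Step 4: Exact two-sided p-value (enumerate n! = 5040 permutations of y under H0): p = 0.002778.
Step 5: alpha = 0.1. reject H0.

tau_b = 0.9048 (C=20, D=1), p = 0.002778, reject H0.


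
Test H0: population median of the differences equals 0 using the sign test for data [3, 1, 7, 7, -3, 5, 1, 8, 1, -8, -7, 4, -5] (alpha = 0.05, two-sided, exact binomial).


Step 1: Discard zero differences. Original n = 13; n_eff = number of nonzero differences = 13.
Nonzero differences (with sign): +3, +1, +7, +7, -3, +5, +1, +8, +1, -8, -7, +4, -5
Step 2: Count signs: positive = 9, negative = 4.
Step 3: Under H0: P(positive) = 0.5, so the number of positives S ~ Bin(13, 0.5).
Step 4: Two-sided exact p-value = sum of Bin(13,0.5) probabilities at or below the observed probability = 0.266846.
Step 5: alpha = 0.05. fail to reject H0.

n_eff = 13, pos = 9, neg = 4, p = 0.266846, fail to reject H0.


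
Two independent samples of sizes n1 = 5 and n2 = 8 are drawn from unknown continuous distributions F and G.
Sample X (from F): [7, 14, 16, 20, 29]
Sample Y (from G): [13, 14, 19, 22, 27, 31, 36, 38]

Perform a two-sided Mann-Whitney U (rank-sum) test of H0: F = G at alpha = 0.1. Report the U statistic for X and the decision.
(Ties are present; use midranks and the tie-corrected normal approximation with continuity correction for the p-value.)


Step 1: Combine and sort all 13 observations; assign midranks.
sorted (value, group): (7,X), (13,Y), (14,X), (14,Y), (16,X), (19,Y), (20,X), (22,Y), (27,Y), (29,X), (31,Y), (36,Y), (38,Y)
ranks: 7->1, 13->2, 14->3.5, 14->3.5, 16->5, 19->6, 20->7, 22->8, 27->9, 29->10, 31->11, 36->12, 38->13
Step 2: Rank sum for X: R1 = 1 + 3.5 + 5 + 7 + 10 = 26.5.
Step 3: U_X = R1 - n1(n1+1)/2 = 26.5 - 5*6/2 = 26.5 - 15 = 11.5.
       U_Y = n1*n2 - U_X = 40 - 11.5 = 28.5.
Step 4: Ties are present, so use the tie-corrected normal approximation (with continuity correction) for the p-value.
Step 5: p-value = 0.240919; compare to alpha = 0.1. fail to reject H0.

U_X = 11.5, p = 0.240919, fail to reject H0 at alpha = 0.1.


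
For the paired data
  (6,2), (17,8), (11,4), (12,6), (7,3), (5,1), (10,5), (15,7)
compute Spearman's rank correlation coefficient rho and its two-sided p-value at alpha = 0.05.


Step 1: Rank x and y separately (midranks; no ties here).
rank(x): 6->2, 17->8, 11->5, 12->6, 7->3, 5->1, 10->4, 15->7
rank(y): 2->2, 8->8, 4->4, 6->6, 3->3, 1->1, 5->5, 7->7
Step 2: d_i = R_x(i) - R_y(i); compute d_i^2.
  (2-2)^2=0, (8-8)^2=0, (5-4)^2=1, (6-6)^2=0, (3-3)^2=0, (1-1)^2=0, (4-5)^2=1, (7-7)^2=0
sum(d^2) = 2.
Step 3: rho = 1 - 6*2 / (8*(8^2 - 1)) = 1 - 12/504 = 0.976190.
Step 4: Under H0, t = rho * sqrt((n-2)/(1-rho^2)) = 11.0235 ~ t(6).
Step 5: Two-sided p-value from the t-distribution with 6 df = 0.000033.
Step 6: alpha = 0.05. reject H0.

rho = 0.9762, p = 0.000033, reject H0 at alpha = 0.05.


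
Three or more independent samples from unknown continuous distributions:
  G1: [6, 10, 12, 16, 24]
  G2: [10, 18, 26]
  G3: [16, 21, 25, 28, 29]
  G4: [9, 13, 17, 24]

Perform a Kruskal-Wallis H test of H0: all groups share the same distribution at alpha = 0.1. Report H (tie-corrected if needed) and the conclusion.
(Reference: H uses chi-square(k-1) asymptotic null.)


Step 1: Combine all N = 17 observations and assign midranks.
sorted (value, group, rank): (6,G1,1), (9,G4,2), (10,G1,3.5), (10,G2,3.5), (12,G1,5), (13,G4,6), (16,G1,7.5), (16,G3,7.5), (17,G4,9), (18,G2,10), (21,G3,11), (24,G1,12.5), (24,G4,12.5), (25,G3,14), (26,G2,15), (28,G3,16), (29,G3,17)
Step 2: Sum ranks within each group.
R_1 = 29.5 (n_1 = 5)
R_2 = 28.5 (n_2 = 3)
R_3 = 65.5 (n_3 = 5)
R_4 = 29.5 (n_4 = 4)
Step 3: H = 12/(N(N+1)) * sum(R_i^2/n_i) - 3(N+1)
     = 12/(17*18) * (29.5^2/5 + 28.5^2/3 + 65.5^2/5 + 29.5^2/4) - 3*18
     = 0.039216 * 1520.41 - 54
     = 5.624020.
Step 4: Ties present; correction factor C = 1 - 18/(17^3 - 17) = 0.996324. Corrected H = 5.624020 / 0.996324 = 5.644772.
Step 5: Under H0, H ~ chi^2(3); p-value = 0.130232.
Step 6: alpha = 0.1. fail to reject H0.

H = 5.6448, df = 3, p = 0.130232, fail to reject H0.


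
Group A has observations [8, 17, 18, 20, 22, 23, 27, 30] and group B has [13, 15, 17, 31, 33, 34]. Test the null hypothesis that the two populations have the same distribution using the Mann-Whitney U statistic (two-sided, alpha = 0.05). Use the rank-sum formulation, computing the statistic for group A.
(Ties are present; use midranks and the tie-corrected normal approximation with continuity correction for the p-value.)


Step 1: Combine and sort all 14 observations; assign midranks.
sorted (value, group): (8,X), (13,Y), (15,Y), (17,X), (17,Y), (18,X), (20,X), (22,X), (23,X), (27,X), (30,X), (31,Y), (33,Y), (34,Y)
ranks: 8->1, 13->2, 15->3, 17->4.5, 17->4.5, 18->6, 20->7, 22->8, 23->9, 27->10, 30->11, 31->12, 33->13, 34->14
Step 2: Rank sum for X: R1 = 1 + 4.5 + 6 + 7 + 8 + 9 + 10 + 11 = 56.5.
Step 3: U_X = R1 - n1(n1+1)/2 = 56.5 - 8*9/2 = 56.5 - 36 = 20.5.
       U_Y = n1*n2 - U_X = 48 - 20.5 = 27.5.
Step 4: Ties are present, so use the tie-corrected normal approximation (with continuity correction) for the p-value.
Step 5: p-value = 0.698220; compare to alpha = 0.05. fail to reject H0.

U_X = 20.5, p = 0.698220, fail to reject H0 at alpha = 0.05.


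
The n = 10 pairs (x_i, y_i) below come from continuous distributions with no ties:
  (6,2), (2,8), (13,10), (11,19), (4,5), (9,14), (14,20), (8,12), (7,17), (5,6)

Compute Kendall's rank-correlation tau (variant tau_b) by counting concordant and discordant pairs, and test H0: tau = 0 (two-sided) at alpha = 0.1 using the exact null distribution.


Step 1: Enumerate the 45 unordered pairs (i,j) with i<j and classify each by sign(x_j-x_i) * sign(y_j-y_i).
  (1,2):dx=-4,dy=+6->D; (1,3):dx=+7,dy=+8->C; (1,4):dx=+5,dy=+17->C; (1,5):dx=-2,dy=+3->D
  (1,6):dx=+3,dy=+12->C; (1,7):dx=+8,dy=+18->C; (1,8):dx=+2,dy=+10->C; (1,9):dx=+1,dy=+15->C
  (1,10):dx=-1,dy=+4->D; (2,3):dx=+11,dy=+2->C; (2,4):dx=+9,dy=+11->C; (2,5):dx=+2,dy=-3->D
  (2,6):dx=+7,dy=+6->C; (2,7):dx=+12,dy=+12->C; (2,8):dx=+6,dy=+4->C; (2,9):dx=+5,dy=+9->C
  (2,10):dx=+3,dy=-2->D; (3,4):dx=-2,dy=+9->D; (3,5):dx=-9,dy=-5->C; (3,6):dx=-4,dy=+4->D
  (3,7):dx=+1,dy=+10->C; (3,8):dx=-5,dy=+2->D; (3,9):dx=-6,dy=+7->D; (3,10):dx=-8,dy=-4->C
  (4,5):dx=-7,dy=-14->C; (4,6):dx=-2,dy=-5->C; (4,7):dx=+3,dy=+1->C; (4,8):dx=-3,dy=-7->C
  (4,9):dx=-4,dy=-2->C; (4,10):dx=-6,dy=-13->C; (5,6):dx=+5,dy=+9->C; (5,7):dx=+10,dy=+15->C
  (5,8):dx=+4,dy=+7->C; (5,9):dx=+3,dy=+12->C; (5,10):dx=+1,dy=+1->C; (6,7):dx=+5,dy=+6->C
  (6,8):dx=-1,dy=-2->C; (6,9):dx=-2,dy=+3->D; (6,10):dx=-4,dy=-8->C; (7,8):dx=-6,dy=-8->C
  (7,9):dx=-7,dy=-3->C; (7,10):dx=-9,dy=-14->C; (8,9):dx=-1,dy=+5->D; (8,10):dx=-3,dy=-6->C
  (9,10):dx=-2,dy=-11->C
Step 2: C = 34, D = 11, total pairs = 45.
Step 3: tau = (C - D)/(n(n-1)/2) = (34 - 11)/45 = 0.511111.
Step 4: Exact two-sided p-value (enumerate n! = 3628800 permutations of y under H0): p = 0.046623.
Step 5: alpha = 0.1. reject H0.

tau_b = 0.5111 (C=34, D=11), p = 0.046623, reject H0.


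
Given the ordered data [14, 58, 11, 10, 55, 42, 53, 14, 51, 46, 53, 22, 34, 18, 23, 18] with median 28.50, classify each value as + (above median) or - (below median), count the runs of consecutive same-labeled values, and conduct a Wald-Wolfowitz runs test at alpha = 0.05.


Step 1: Compute median = 28.50; label A = above, B = below.
Labels in order: BABBAAABAAABABBB  (n_A = 8, n_B = 8)
Step 2: Count runs R = 9.
Step 3: Under H0 (random ordering), E[R] = 2*n_A*n_B/(n_A+n_B) + 1 = 2*8*8/16 + 1 = 9.0000.
        Var[R] = 2*n_A*n_B*(2*n_A*n_B - n_A - n_B) / ((n_A+n_B)^2 * (n_A+n_B-1)) = 14336/3840 = 3.7333.
        SD[R] = 1.9322.
Step 4: R = E[R], so z = 0 with no continuity correction.
Step 5: Two-sided p-value via normal approximation = 2*(1 - Phi(|z|)) = 1.000000.
Step 6: alpha = 0.05. fail to reject H0.

R = 9, z = 0.0000, p = 1.000000, fail to reject H0.


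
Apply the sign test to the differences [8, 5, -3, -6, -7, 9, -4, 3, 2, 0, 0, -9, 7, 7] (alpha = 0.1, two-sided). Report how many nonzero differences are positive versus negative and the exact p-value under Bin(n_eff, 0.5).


Step 1: Discard zero differences. Original n = 14; n_eff = number of nonzero differences = 12.
Nonzero differences (with sign): +8, +5, -3, -6, -7, +9, -4, +3, +2, -9, +7, +7
Step 2: Count signs: positive = 7, negative = 5.
Step 3: Under H0: P(positive) = 0.5, so the number of positives S ~ Bin(12, 0.5).
Step 4: Two-sided exact p-value = sum of Bin(12,0.5) probabilities at or below the observed probability = 0.774414.
Step 5: alpha = 0.1. fail to reject H0.

n_eff = 12, pos = 7, neg = 5, p = 0.774414, fail to reject H0.


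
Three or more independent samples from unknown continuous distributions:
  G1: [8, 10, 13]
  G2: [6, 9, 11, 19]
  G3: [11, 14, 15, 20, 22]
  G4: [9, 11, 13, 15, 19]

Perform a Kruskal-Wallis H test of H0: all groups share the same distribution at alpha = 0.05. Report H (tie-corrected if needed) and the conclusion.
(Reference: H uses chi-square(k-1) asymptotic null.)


Step 1: Combine all N = 17 observations and assign midranks.
sorted (value, group, rank): (6,G2,1), (8,G1,2), (9,G2,3.5), (9,G4,3.5), (10,G1,5), (11,G2,7), (11,G3,7), (11,G4,7), (13,G1,9.5), (13,G4,9.5), (14,G3,11), (15,G3,12.5), (15,G4,12.5), (19,G2,14.5), (19,G4,14.5), (20,G3,16), (22,G3,17)
Step 2: Sum ranks within each group.
R_1 = 16.5 (n_1 = 3)
R_2 = 26 (n_2 = 4)
R_3 = 63.5 (n_3 = 5)
R_4 = 47 (n_4 = 5)
Step 3: H = 12/(N(N+1)) * sum(R_i^2/n_i) - 3(N+1)
     = 12/(17*18) * (16.5^2/3 + 26^2/4 + 63.5^2/5 + 47^2/5) - 3*18
     = 0.039216 * 1508 - 54
     = 5.137255.
Step 4: Ties present; correction factor C = 1 - 48/(17^3 - 17) = 0.990196. Corrected H = 5.137255 / 0.990196 = 5.188119.
Step 5: Under H0, H ~ chi^2(3); p-value = 0.158529.
Step 6: alpha = 0.05. fail to reject H0.

H = 5.1881, df = 3, p = 0.158529, fail to reject H0.


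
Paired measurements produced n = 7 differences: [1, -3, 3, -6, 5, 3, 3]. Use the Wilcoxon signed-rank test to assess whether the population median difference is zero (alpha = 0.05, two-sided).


Step 1: Drop any zero differences (none here) and take |d_i|.
|d| = [1, 3, 3, 6, 5, 3, 3]
Step 2: Midrank |d_i| (ties get averaged ranks).
ranks: |1|->1, |3|->3.5, |3|->3.5, |6|->7, |5|->6, |3|->3.5, |3|->3.5
Step 3: Attach original signs; sum ranks with positive sign and with negative sign.
W+ = 1 + 3.5 + 6 + 3.5 + 3.5 = 17.5
W- = 3.5 + 7 = 10.5
(Check: W+ + W- = 28 should equal n(n+1)/2 = 28.)
Step 4: Test statistic W = min(W+, W-) = 10.5.
Step 5: Ties in |d|, so use the tie-corrected normal approximation.
        E[W] = n(n+1)/4 = 7*8/4 = 14.
        Tie groups: |d|=3 (t=4); sum(t^3 - t) = 60.
        Var[W] = n(n+1)(2n+1)/24 - sum(t^3-t)/48 = 840/24 - 60/48 = 33.75.
        z = (W - E[W]) / sqrt(Var[W]) = (10.5 - 14) / 5.8095 = -0.6025.
        Two-sided p = 2*Phi(z) = 0.546865.
Step 6: alpha = 0.05. fail to reject H0.

W+ = 17.5, W- = 10.5, W = min = 10.5, p = 0.546865, fail to reject H0.


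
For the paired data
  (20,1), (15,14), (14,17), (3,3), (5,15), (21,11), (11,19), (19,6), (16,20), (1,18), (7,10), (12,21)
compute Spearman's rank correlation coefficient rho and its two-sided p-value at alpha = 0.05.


Step 1: Rank x and y separately (midranks; no ties here).
rank(x): 20->11, 15->8, 14->7, 3->2, 5->3, 21->12, 11->5, 19->10, 16->9, 1->1, 7->4, 12->6
rank(y): 1->1, 14->6, 17->8, 3->2, 15->7, 11->5, 19->10, 6->3, 20->11, 18->9, 10->4, 21->12
Step 2: d_i = R_x(i) - R_y(i); compute d_i^2.
  (11-1)^2=100, (8-6)^2=4, (7-8)^2=1, (2-2)^2=0, (3-7)^2=16, (12-5)^2=49, (5-10)^2=25, (10-3)^2=49, (9-11)^2=4, (1-9)^2=64, (4-4)^2=0, (6-12)^2=36
sum(d^2) = 348.
Step 3: rho = 1 - 6*348 / (12*(12^2 - 1)) = 1 - 2088/1716 = -0.216783.
Step 4: Under H0, t = rho * sqrt((n-2)/(1-rho^2)) = -0.7022 ~ t(10).
Step 5: Two-sided p-value from the t-distribution with 10 df = 0.498556.
Step 6: alpha = 0.05. fail to reject H0.

rho = -0.2168, p = 0.498556, fail to reject H0 at alpha = 0.05.


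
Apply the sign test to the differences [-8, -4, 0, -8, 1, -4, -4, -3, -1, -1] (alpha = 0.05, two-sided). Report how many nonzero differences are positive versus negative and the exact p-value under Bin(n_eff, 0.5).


Step 1: Discard zero differences. Original n = 10; n_eff = number of nonzero differences = 9.
Nonzero differences (with sign): -8, -4, -8, +1, -4, -4, -3, -1, -1
Step 2: Count signs: positive = 1, negative = 8.
Step 3: Under H0: P(positive) = 0.5, so the number of positives S ~ Bin(9, 0.5).
Step 4: Two-sided exact p-value = sum of Bin(9,0.5) probabilities at or below the observed probability = 0.039062.
Step 5: alpha = 0.05. reject H0.

n_eff = 9, pos = 1, neg = 8, p = 0.039062, reject H0.


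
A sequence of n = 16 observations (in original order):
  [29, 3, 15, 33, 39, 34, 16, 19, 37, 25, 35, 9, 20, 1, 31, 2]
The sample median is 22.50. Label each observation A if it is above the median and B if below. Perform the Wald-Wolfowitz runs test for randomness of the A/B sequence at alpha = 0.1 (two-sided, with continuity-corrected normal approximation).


Step 1: Compute median = 22.50; label A = above, B = below.
Labels in order: ABBAAABBAAABBBAB  (n_A = 8, n_B = 8)
Step 2: Count runs R = 8.
Step 3: Under H0 (random ordering), E[R] = 2*n_A*n_B/(n_A+n_B) + 1 = 2*8*8/16 + 1 = 9.0000.
        Var[R] = 2*n_A*n_B*(2*n_A*n_B - n_A - n_B) / ((n_A+n_B)^2 * (n_A+n_B-1)) = 14336/3840 = 3.7333.
        SD[R] = 1.9322.
Step 4: Continuity-corrected z = (R + 0.5 - E[R]) / SD[R] = (8 + 0.5 - 9.0000) / 1.9322 = -0.2588.
Step 5: Two-sided p-value via normal approximation = 2*(1 - Phi(|z|)) = 0.795809.
Step 6: alpha = 0.1. fail to reject H0.

R = 8, z = -0.2588, p = 0.795809, fail to reject H0.


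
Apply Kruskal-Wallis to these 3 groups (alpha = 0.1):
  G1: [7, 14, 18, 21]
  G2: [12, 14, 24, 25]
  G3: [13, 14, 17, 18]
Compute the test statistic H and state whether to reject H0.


Step 1: Combine all N = 12 observations and assign midranks.
sorted (value, group, rank): (7,G1,1), (12,G2,2), (13,G3,3), (14,G1,5), (14,G2,5), (14,G3,5), (17,G3,7), (18,G1,8.5), (18,G3,8.5), (21,G1,10), (24,G2,11), (25,G2,12)
Step 2: Sum ranks within each group.
R_1 = 24.5 (n_1 = 4)
R_2 = 30 (n_2 = 4)
R_3 = 23.5 (n_3 = 4)
Step 3: H = 12/(N(N+1)) * sum(R_i^2/n_i) - 3(N+1)
     = 12/(12*13) * (24.5^2/4 + 30^2/4 + 23.5^2/4) - 3*13
     = 0.076923 * 513.125 - 39
     = 0.471154.
Step 4: Ties present; correction factor C = 1 - 30/(12^3 - 12) = 0.982517. Corrected H = 0.471154 / 0.982517 = 0.479537.
Step 5: Under H0, H ~ chi^2(2); p-value = 0.786810.
Step 6: alpha = 0.1. fail to reject H0.

H = 0.4795, df = 2, p = 0.786810, fail to reject H0.


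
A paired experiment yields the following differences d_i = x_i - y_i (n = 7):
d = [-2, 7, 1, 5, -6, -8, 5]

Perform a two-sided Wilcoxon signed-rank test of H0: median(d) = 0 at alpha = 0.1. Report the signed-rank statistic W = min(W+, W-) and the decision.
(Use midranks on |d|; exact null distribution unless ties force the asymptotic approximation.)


Step 1: Drop any zero differences (none here) and take |d_i|.
|d| = [2, 7, 1, 5, 6, 8, 5]
Step 2: Midrank |d_i| (ties get averaged ranks).
ranks: |2|->2, |7|->6, |1|->1, |5|->3.5, |6|->5, |8|->7, |5|->3.5
Step 3: Attach original signs; sum ranks with positive sign and with negative sign.
W+ = 6 + 1 + 3.5 + 3.5 = 14
W- = 2 + 5 + 7 = 14
(Check: W+ + W- = 28 should equal n(n+1)/2 = 28.)
Step 4: Test statistic W = min(W+, W-) = 14.
Step 5: Ties in |d|, so use the tie-corrected normal approximation.
        E[W] = n(n+1)/4 = 7*8/4 = 14.
        Tie groups: |d|=5 (t=2); sum(t^3 - t) = 6.
        Var[W] = n(n+1)(2n+1)/24 - sum(t^3-t)/48 = 840/24 - 6/48 = 34.875.
        z = (W - E[W]) / sqrt(Var[W]) = (14 - 14) / 5.9055 = 0.0000.
        Two-sided p = 2*Phi(z) = 1.000000.
Step 6: alpha = 0.1. fail to reject H0.

W+ = 14, W- = 14, W = min = 14, p = 1.000000, fail to reject H0.


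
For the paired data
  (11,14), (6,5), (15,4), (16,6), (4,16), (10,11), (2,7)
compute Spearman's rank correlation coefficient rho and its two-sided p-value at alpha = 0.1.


Step 1: Rank x and y separately (midranks; no ties here).
rank(x): 11->5, 6->3, 15->6, 16->7, 4->2, 10->4, 2->1
rank(y): 14->6, 5->2, 4->1, 6->3, 16->7, 11->5, 7->4
Step 2: d_i = R_x(i) - R_y(i); compute d_i^2.
  (5-6)^2=1, (3-2)^2=1, (6-1)^2=25, (7-3)^2=16, (2-7)^2=25, (4-5)^2=1, (1-4)^2=9
sum(d^2) = 78.
Step 3: rho = 1 - 6*78 / (7*(7^2 - 1)) = 1 - 468/336 = -0.392857.
Step 4: Under H0, t = rho * sqrt((n-2)/(1-rho^2)) = -0.9553 ~ t(5).
Step 5: Two-sided p-value from the t-distribution with 5 df = 0.383317.
Step 6: alpha = 0.1. fail to reject H0.

rho = -0.3929, p = 0.383317, fail to reject H0 at alpha = 0.1.


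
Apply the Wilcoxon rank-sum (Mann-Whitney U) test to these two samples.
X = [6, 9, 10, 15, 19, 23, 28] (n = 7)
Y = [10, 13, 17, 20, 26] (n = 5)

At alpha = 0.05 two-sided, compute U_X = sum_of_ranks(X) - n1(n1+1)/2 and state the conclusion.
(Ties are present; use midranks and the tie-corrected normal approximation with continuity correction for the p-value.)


Step 1: Combine and sort all 12 observations; assign midranks.
sorted (value, group): (6,X), (9,X), (10,X), (10,Y), (13,Y), (15,X), (17,Y), (19,X), (20,Y), (23,X), (26,Y), (28,X)
ranks: 6->1, 9->2, 10->3.5, 10->3.5, 13->5, 15->6, 17->7, 19->8, 20->9, 23->10, 26->11, 28->12
Step 2: Rank sum for X: R1 = 1 + 2 + 3.5 + 6 + 8 + 10 + 12 = 42.5.
Step 3: U_X = R1 - n1(n1+1)/2 = 42.5 - 7*8/2 = 42.5 - 28 = 14.5.
       U_Y = n1*n2 - U_X = 35 - 14.5 = 20.5.
Step 4: Ties are present, so use the tie-corrected normal approximation (with continuity correction) for the p-value.
Step 5: p-value = 0.684221; compare to alpha = 0.05. fail to reject H0.

U_X = 14.5, p = 0.684221, fail to reject H0 at alpha = 0.05.


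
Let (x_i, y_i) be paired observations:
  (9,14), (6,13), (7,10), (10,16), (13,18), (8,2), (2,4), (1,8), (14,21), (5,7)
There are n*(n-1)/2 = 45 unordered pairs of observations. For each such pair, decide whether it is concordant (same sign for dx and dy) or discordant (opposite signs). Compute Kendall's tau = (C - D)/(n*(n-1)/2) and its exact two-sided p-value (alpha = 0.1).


Step 1: Enumerate the 45 unordered pairs (i,j) with i<j and classify each by sign(x_j-x_i) * sign(y_j-y_i).
  (1,2):dx=-3,dy=-1->C; (1,3):dx=-2,dy=-4->C; (1,4):dx=+1,dy=+2->C; (1,5):dx=+4,dy=+4->C
  (1,6):dx=-1,dy=-12->C; (1,7):dx=-7,dy=-10->C; (1,8):dx=-8,dy=-6->C; (1,9):dx=+5,dy=+7->C
  (1,10):dx=-4,dy=-7->C; (2,3):dx=+1,dy=-3->D; (2,4):dx=+4,dy=+3->C; (2,5):dx=+7,dy=+5->C
  (2,6):dx=+2,dy=-11->D; (2,7):dx=-4,dy=-9->C; (2,8):dx=-5,dy=-5->C; (2,9):dx=+8,dy=+8->C
  (2,10):dx=-1,dy=-6->C; (3,4):dx=+3,dy=+6->C; (3,5):dx=+6,dy=+8->C; (3,6):dx=+1,dy=-8->D
  (3,7):dx=-5,dy=-6->C; (3,8):dx=-6,dy=-2->C; (3,9):dx=+7,dy=+11->C; (3,10):dx=-2,dy=-3->C
  (4,5):dx=+3,dy=+2->C; (4,6):dx=-2,dy=-14->C; (4,7):dx=-8,dy=-12->C; (4,8):dx=-9,dy=-8->C
  (4,9):dx=+4,dy=+5->C; (4,10):dx=-5,dy=-9->C; (5,6):dx=-5,dy=-16->C; (5,7):dx=-11,dy=-14->C
  (5,8):dx=-12,dy=-10->C; (5,9):dx=+1,dy=+3->C; (5,10):dx=-8,dy=-11->C; (6,7):dx=-6,dy=+2->D
  (6,8):dx=-7,dy=+6->D; (6,9):dx=+6,dy=+19->C; (6,10):dx=-3,dy=+5->D; (7,8):dx=-1,dy=+4->D
  (7,9):dx=+12,dy=+17->C; (7,10):dx=+3,dy=+3->C; (8,9):dx=+13,dy=+13->C; (8,10):dx=+4,dy=-1->D
  (9,10):dx=-9,dy=-14->C
Step 2: C = 37, D = 8, total pairs = 45.
Step 3: tau = (C - D)/(n(n-1)/2) = (37 - 8)/45 = 0.644444.
Step 4: Exact two-sided p-value (enumerate n! = 3628800 permutations of y under H0): p = 0.009148.
Step 5: alpha = 0.1. reject H0.

tau_b = 0.6444 (C=37, D=8), p = 0.009148, reject H0.


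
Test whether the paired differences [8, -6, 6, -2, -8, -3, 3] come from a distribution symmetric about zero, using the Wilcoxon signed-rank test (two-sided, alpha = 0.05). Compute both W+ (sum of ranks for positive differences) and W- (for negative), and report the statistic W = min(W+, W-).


Step 1: Drop any zero differences (none here) and take |d_i|.
|d| = [8, 6, 6, 2, 8, 3, 3]
Step 2: Midrank |d_i| (ties get averaged ranks).
ranks: |8|->6.5, |6|->4.5, |6|->4.5, |2|->1, |8|->6.5, |3|->2.5, |3|->2.5
Step 3: Attach original signs; sum ranks with positive sign and with negative sign.
W+ = 6.5 + 4.5 + 2.5 = 13.5
W- = 4.5 + 1 + 6.5 + 2.5 = 14.5
(Check: W+ + W- = 28 should equal n(n+1)/2 = 28.)
Step 4: Test statistic W = min(W+, W-) = 13.5.
Step 5: Ties in |d|, so use the tie-corrected normal approximation.
        E[W] = n(n+1)/4 = 7*8/4 = 14.
        Tie groups: |d|=3 (t=2), |d|=6 (t=2), |d|=8 (t=2); sum(t^3 - t) = 18.
        Var[W] = n(n+1)(2n+1)/24 - sum(t^3-t)/48 = 840/24 - 18/48 = 34.625.
        z = (W - E[W]) / sqrt(Var[W]) = (13.5 - 14) / 5.8843 = -0.0850.
        Two-sided p = 2*Phi(z) = 0.932284.
Step 6: alpha = 0.05. fail to reject H0.

W+ = 13.5, W- = 14.5, W = min = 13.5, p = 0.932284, fail to reject H0.


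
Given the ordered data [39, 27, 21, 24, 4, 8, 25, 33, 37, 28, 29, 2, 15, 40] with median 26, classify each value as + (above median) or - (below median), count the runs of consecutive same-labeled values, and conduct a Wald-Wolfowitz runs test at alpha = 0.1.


Step 1: Compute median = 26; label A = above, B = below.
Labels in order: AABBBBBAAAABBA  (n_A = 7, n_B = 7)
Step 2: Count runs R = 5.
Step 3: Under H0 (random ordering), E[R] = 2*n_A*n_B/(n_A+n_B) + 1 = 2*7*7/14 + 1 = 8.0000.
        Var[R] = 2*n_A*n_B*(2*n_A*n_B - n_A - n_B) / ((n_A+n_B)^2 * (n_A+n_B-1)) = 8232/2548 = 3.2308.
        SD[R] = 1.7974.
Step 4: Continuity-corrected z = (R + 0.5 - E[R]) / SD[R] = (5 + 0.5 - 8.0000) / 1.7974 = -1.3909.
Step 5: Two-sided p-value via normal approximation = 2*(1 - Phi(|z|)) = 0.164264.
Step 6: alpha = 0.1. fail to reject H0.

R = 5, z = -1.3909, p = 0.164264, fail to reject H0.


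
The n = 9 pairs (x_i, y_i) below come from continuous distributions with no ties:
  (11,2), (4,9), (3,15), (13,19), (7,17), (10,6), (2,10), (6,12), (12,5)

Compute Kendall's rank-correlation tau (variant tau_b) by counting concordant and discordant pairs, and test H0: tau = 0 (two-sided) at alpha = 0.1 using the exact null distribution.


Step 1: Enumerate the 36 unordered pairs (i,j) with i<j and classify each by sign(x_j-x_i) * sign(y_j-y_i).
  (1,2):dx=-7,dy=+7->D; (1,3):dx=-8,dy=+13->D; (1,4):dx=+2,dy=+17->C; (1,5):dx=-4,dy=+15->D
  (1,6):dx=-1,dy=+4->D; (1,7):dx=-9,dy=+8->D; (1,8):dx=-5,dy=+10->D; (1,9):dx=+1,dy=+3->C
  (2,3):dx=-1,dy=+6->D; (2,4):dx=+9,dy=+10->C; (2,5):dx=+3,dy=+8->C; (2,6):dx=+6,dy=-3->D
  (2,7):dx=-2,dy=+1->D; (2,8):dx=+2,dy=+3->C; (2,9):dx=+8,dy=-4->D; (3,4):dx=+10,dy=+4->C
  (3,5):dx=+4,dy=+2->C; (3,6):dx=+7,dy=-9->D; (3,7):dx=-1,dy=-5->C; (3,8):dx=+3,dy=-3->D
  (3,9):dx=+9,dy=-10->D; (4,5):dx=-6,dy=-2->C; (4,6):dx=-3,dy=-13->C; (4,7):dx=-11,dy=-9->C
  (4,8):dx=-7,dy=-7->C; (4,9):dx=-1,dy=-14->C; (5,6):dx=+3,dy=-11->D; (5,7):dx=-5,dy=-7->C
  (5,8):dx=-1,dy=-5->C; (5,9):dx=+5,dy=-12->D; (6,7):dx=-8,dy=+4->D; (6,8):dx=-4,dy=+6->D
  (6,9):dx=+2,dy=-1->D; (7,8):dx=+4,dy=+2->C; (7,9):dx=+10,dy=-5->D; (8,9):dx=+6,dy=-7->D
Step 2: C = 16, D = 20, total pairs = 36.
Step 3: tau = (C - D)/(n(n-1)/2) = (16 - 20)/36 = -0.111111.
Step 4: Exact two-sided p-value (enumerate n! = 362880 permutations of y under H0): p = 0.761414.
Step 5: alpha = 0.1. fail to reject H0.

tau_b = -0.1111 (C=16, D=20), p = 0.761414, fail to reject H0.


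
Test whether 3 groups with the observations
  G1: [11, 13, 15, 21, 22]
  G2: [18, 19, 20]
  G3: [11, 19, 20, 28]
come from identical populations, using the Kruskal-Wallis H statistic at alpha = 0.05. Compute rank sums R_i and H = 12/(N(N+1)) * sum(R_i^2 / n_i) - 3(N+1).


Step 1: Combine all N = 12 observations and assign midranks.
sorted (value, group, rank): (11,G1,1.5), (11,G3,1.5), (13,G1,3), (15,G1,4), (18,G2,5), (19,G2,6.5), (19,G3,6.5), (20,G2,8.5), (20,G3,8.5), (21,G1,10), (22,G1,11), (28,G3,12)
Step 2: Sum ranks within each group.
R_1 = 29.5 (n_1 = 5)
R_2 = 20 (n_2 = 3)
R_3 = 28.5 (n_3 = 4)
Step 3: H = 12/(N(N+1)) * sum(R_i^2/n_i) - 3(N+1)
     = 12/(12*13) * (29.5^2/5 + 20^2/3 + 28.5^2/4) - 3*13
     = 0.076923 * 510.446 - 39
     = 0.265064.
Step 4: Ties present; correction factor C = 1 - 18/(12^3 - 12) = 0.989510. Corrected H = 0.265064 / 0.989510 = 0.267874.
Step 5: Under H0, H ~ chi^2(2); p-value = 0.874645.
Step 6: alpha = 0.05. fail to reject H0.

H = 0.2679, df = 2, p = 0.874645, fail to reject H0.


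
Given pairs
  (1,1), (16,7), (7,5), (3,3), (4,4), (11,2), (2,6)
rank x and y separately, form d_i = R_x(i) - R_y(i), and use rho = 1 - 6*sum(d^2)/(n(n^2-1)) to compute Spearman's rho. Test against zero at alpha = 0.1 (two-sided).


Step 1: Rank x and y separately (midranks; no ties here).
rank(x): 1->1, 16->7, 7->5, 3->3, 4->4, 11->6, 2->2
rank(y): 1->1, 7->7, 5->5, 3->3, 4->4, 2->2, 6->6
Step 2: d_i = R_x(i) - R_y(i); compute d_i^2.
  (1-1)^2=0, (7-7)^2=0, (5-5)^2=0, (3-3)^2=0, (4-4)^2=0, (6-2)^2=16, (2-6)^2=16
sum(d^2) = 32.
Step 3: rho = 1 - 6*32 / (7*(7^2 - 1)) = 1 - 192/336 = 0.428571.
Step 4: Under H0, t = rho * sqrt((n-2)/(1-rho^2)) = 1.0607 ~ t(5).
Step 5: Two-sided p-value from the t-distribution with 5 df = 0.337368.
Step 6: alpha = 0.1. fail to reject H0.

rho = 0.4286, p = 0.337368, fail to reject H0 at alpha = 0.1.


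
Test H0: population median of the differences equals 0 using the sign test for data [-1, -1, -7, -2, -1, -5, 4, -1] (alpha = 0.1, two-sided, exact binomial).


Step 1: Discard zero differences. Original n = 8; n_eff = number of nonzero differences = 8.
Nonzero differences (with sign): -1, -1, -7, -2, -1, -5, +4, -1
Step 2: Count signs: positive = 1, negative = 7.
Step 3: Under H0: P(positive) = 0.5, so the number of positives S ~ Bin(8, 0.5).
Step 4: Two-sided exact p-value = sum of Bin(8,0.5) probabilities at or below the observed probability = 0.070312.
Step 5: alpha = 0.1. reject H0.

n_eff = 8, pos = 1, neg = 7, p = 0.070312, reject H0.


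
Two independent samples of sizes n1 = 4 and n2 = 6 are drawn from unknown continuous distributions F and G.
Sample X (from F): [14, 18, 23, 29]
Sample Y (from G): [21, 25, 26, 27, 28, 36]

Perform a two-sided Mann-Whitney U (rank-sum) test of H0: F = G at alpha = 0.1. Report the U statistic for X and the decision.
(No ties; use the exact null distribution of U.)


Step 1: Combine and sort all 10 observations; assign midranks.
sorted (value, group): (14,X), (18,X), (21,Y), (23,X), (25,Y), (26,Y), (27,Y), (28,Y), (29,X), (36,Y)
ranks: 14->1, 18->2, 21->3, 23->4, 25->5, 26->6, 27->7, 28->8, 29->9, 36->10
Step 2: Rank sum for X: R1 = 1 + 2 + 4 + 9 = 16.
Step 3: U_X = R1 - n1(n1+1)/2 = 16 - 4*5/2 = 16 - 10 = 6.
       U_Y = n1*n2 - U_X = 24 - 6 = 18.
Step 4: No ties, so the exact null distribution of U (based on enumerating the C(10,4) = 210 equally likely rank assignments) gives the two-sided p-value.
Step 5: p-value = 0.257143; compare to alpha = 0.1. fail to reject H0.

U_X = 6, p = 0.257143, fail to reject H0 at alpha = 0.1.


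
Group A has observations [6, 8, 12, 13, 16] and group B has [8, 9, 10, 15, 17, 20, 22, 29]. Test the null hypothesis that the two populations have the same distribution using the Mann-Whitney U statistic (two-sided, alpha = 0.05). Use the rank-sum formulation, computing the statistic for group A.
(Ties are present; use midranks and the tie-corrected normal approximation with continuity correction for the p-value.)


Step 1: Combine and sort all 13 observations; assign midranks.
sorted (value, group): (6,X), (8,X), (8,Y), (9,Y), (10,Y), (12,X), (13,X), (15,Y), (16,X), (17,Y), (20,Y), (22,Y), (29,Y)
ranks: 6->1, 8->2.5, 8->2.5, 9->4, 10->5, 12->6, 13->7, 15->8, 16->9, 17->10, 20->11, 22->12, 29->13
Step 2: Rank sum for X: R1 = 1 + 2.5 + 6 + 7 + 9 = 25.5.
Step 3: U_X = R1 - n1(n1+1)/2 = 25.5 - 5*6/2 = 25.5 - 15 = 10.5.
       U_Y = n1*n2 - U_X = 40 - 10.5 = 29.5.
Step 4: Ties are present, so use the tie-corrected normal approximation (with continuity correction) for the p-value.
Step 5: p-value = 0.187076; compare to alpha = 0.05. fail to reject H0.

U_X = 10.5, p = 0.187076, fail to reject H0 at alpha = 0.05.


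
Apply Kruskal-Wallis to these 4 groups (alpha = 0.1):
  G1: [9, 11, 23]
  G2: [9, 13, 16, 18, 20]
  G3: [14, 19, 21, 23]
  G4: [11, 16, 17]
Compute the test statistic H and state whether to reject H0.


Step 1: Combine all N = 15 observations and assign midranks.
sorted (value, group, rank): (9,G1,1.5), (9,G2,1.5), (11,G1,3.5), (11,G4,3.5), (13,G2,5), (14,G3,6), (16,G2,7.5), (16,G4,7.5), (17,G4,9), (18,G2,10), (19,G3,11), (20,G2,12), (21,G3,13), (23,G1,14.5), (23,G3,14.5)
Step 2: Sum ranks within each group.
R_1 = 19.5 (n_1 = 3)
R_2 = 36 (n_2 = 5)
R_3 = 44.5 (n_3 = 4)
R_4 = 20 (n_4 = 3)
Step 3: H = 12/(N(N+1)) * sum(R_i^2/n_i) - 3(N+1)
     = 12/(15*16) * (19.5^2/3 + 36^2/5 + 44.5^2/4 + 20^2/3) - 3*16
     = 0.050000 * 1014.35 - 48
     = 2.717292.
Step 4: Ties present; correction factor C = 1 - 24/(15^3 - 15) = 0.992857. Corrected H = 2.717292 / 0.992857 = 2.736841.
Step 5: Under H0, H ~ chi^2(3); p-value = 0.434003.
Step 6: alpha = 0.1. fail to reject H0.

H = 2.7368, df = 3, p = 0.434003, fail to reject H0.


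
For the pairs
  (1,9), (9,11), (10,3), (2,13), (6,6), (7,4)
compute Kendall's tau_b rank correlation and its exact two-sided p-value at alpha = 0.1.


Step 1: Enumerate the 15 unordered pairs (i,j) with i<j and classify each by sign(x_j-x_i) * sign(y_j-y_i).
  (1,2):dx=+8,dy=+2->C; (1,3):dx=+9,dy=-6->D; (1,4):dx=+1,dy=+4->C; (1,5):dx=+5,dy=-3->D
  (1,6):dx=+6,dy=-5->D; (2,3):dx=+1,dy=-8->D; (2,4):dx=-7,dy=+2->D; (2,5):dx=-3,dy=-5->C
  (2,6):dx=-2,dy=-7->C; (3,4):dx=-8,dy=+10->D; (3,5):dx=-4,dy=+3->D; (3,6):dx=-3,dy=+1->D
  (4,5):dx=+4,dy=-7->D; (4,6):dx=+5,dy=-9->D; (5,6):dx=+1,dy=-2->D
Step 2: C = 4, D = 11, total pairs = 15.
Step 3: tau = (C - D)/(n(n-1)/2) = (4 - 11)/15 = -0.466667.
Step 4: Exact two-sided p-value (enumerate n! = 720 permutations of y under H0): p = 0.272222.
Step 5: alpha = 0.1. fail to reject H0.

tau_b = -0.4667 (C=4, D=11), p = 0.272222, fail to reject H0.


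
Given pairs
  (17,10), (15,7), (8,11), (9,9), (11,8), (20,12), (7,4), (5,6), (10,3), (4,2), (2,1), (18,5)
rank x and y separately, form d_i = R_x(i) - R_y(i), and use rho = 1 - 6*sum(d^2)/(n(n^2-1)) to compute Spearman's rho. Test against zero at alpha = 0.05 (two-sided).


Step 1: Rank x and y separately (midranks; no ties here).
rank(x): 17->10, 15->9, 8->5, 9->6, 11->8, 20->12, 7->4, 5->3, 10->7, 4->2, 2->1, 18->11
rank(y): 10->10, 7->7, 11->11, 9->9, 8->8, 12->12, 4->4, 6->6, 3->3, 2->2, 1->1, 5->5
Step 2: d_i = R_x(i) - R_y(i); compute d_i^2.
  (10-10)^2=0, (9-7)^2=4, (5-11)^2=36, (6-9)^2=9, (8-8)^2=0, (12-12)^2=0, (4-4)^2=0, (3-6)^2=9, (7-3)^2=16, (2-2)^2=0, (1-1)^2=0, (11-5)^2=36
sum(d^2) = 110.
Step 3: rho = 1 - 6*110 / (12*(12^2 - 1)) = 1 - 660/1716 = 0.615385.
Step 4: Under H0, t = rho * sqrt((n-2)/(1-rho^2)) = 2.4689 ~ t(10).
Step 5: Two-sided p-value from the t-distribution with 10 df = 0.033170.
Step 6: alpha = 0.05. reject H0.

rho = 0.6154, p = 0.033170, reject H0 at alpha = 0.05.


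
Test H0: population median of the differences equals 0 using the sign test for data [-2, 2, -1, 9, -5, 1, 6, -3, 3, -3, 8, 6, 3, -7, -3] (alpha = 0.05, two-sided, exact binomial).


Step 1: Discard zero differences. Original n = 15; n_eff = number of nonzero differences = 15.
Nonzero differences (with sign): -2, +2, -1, +9, -5, +1, +6, -3, +3, -3, +8, +6, +3, -7, -3
Step 2: Count signs: positive = 8, negative = 7.
Step 3: Under H0: P(positive) = 0.5, so the number of positives S ~ Bin(15, 0.5).
Step 4: Two-sided exact p-value = sum of Bin(15,0.5) probabilities at or below the observed probability = 1.000000.
Step 5: alpha = 0.05. fail to reject H0.

n_eff = 15, pos = 8, neg = 7, p = 1.000000, fail to reject H0.


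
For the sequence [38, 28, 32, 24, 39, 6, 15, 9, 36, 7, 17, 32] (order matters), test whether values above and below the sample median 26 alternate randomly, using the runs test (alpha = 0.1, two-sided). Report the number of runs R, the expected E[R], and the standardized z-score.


Step 1: Compute median = 26; label A = above, B = below.
Labels in order: AAABABBBABBA  (n_A = 6, n_B = 6)
Step 2: Count runs R = 7.
Step 3: Under H0 (random ordering), E[R] = 2*n_A*n_B/(n_A+n_B) + 1 = 2*6*6/12 + 1 = 7.0000.
        Var[R] = 2*n_A*n_B*(2*n_A*n_B - n_A - n_B) / ((n_A+n_B)^2 * (n_A+n_B-1)) = 4320/1584 = 2.7273.
        SD[R] = 1.6514.
Step 4: R = E[R], so z = 0 with no continuity correction.
Step 5: Two-sided p-value via normal approximation = 2*(1 - Phi(|z|)) = 1.000000.
Step 6: alpha = 0.1. fail to reject H0.

R = 7, z = 0.0000, p = 1.000000, fail to reject H0.


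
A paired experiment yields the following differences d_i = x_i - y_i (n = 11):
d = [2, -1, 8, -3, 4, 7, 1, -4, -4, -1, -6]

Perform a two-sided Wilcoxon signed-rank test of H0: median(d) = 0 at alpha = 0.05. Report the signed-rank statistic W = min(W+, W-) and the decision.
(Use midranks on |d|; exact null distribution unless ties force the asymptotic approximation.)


Step 1: Drop any zero differences (none here) and take |d_i|.
|d| = [2, 1, 8, 3, 4, 7, 1, 4, 4, 1, 6]
Step 2: Midrank |d_i| (ties get averaged ranks).
ranks: |2|->4, |1|->2, |8|->11, |3|->5, |4|->7, |7|->10, |1|->2, |4|->7, |4|->7, |1|->2, |6|->9
Step 3: Attach original signs; sum ranks with positive sign and with negative sign.
W+ = 4 + 11 + 7 + 10 + 2 = 34
W- = 2 + 5 + 7 + 7 + 2 + 9 = 32
(Check: W+ + W- = 66 should equal n(n+1)/2 = 66.)
Step 4: Test statistic W = min(W+, W-) = 32.
Step 5: Ties in |d|, so use the tie-corrected normal approximation.
        E[W] = n(n+1)/4 = 11*12/4 = 33.
        Tie groups: |d|=1 (t=3), |d|=4 (t=3); sum(t^3 - t) = 48.
        Var[W] = n(n+1)(2n+1)/24 - sum(t^3-t)/48 = 3036/24 - 48/48 = 125.5.
        z = (W - E[W]) / sqrt(Var[W]) = (32 - 33) / 11.2027 = -0.0893.
        Two-sided p = 2*Phi(z) = 0.928872.
Step 6: alpha = 0.05. fail to reject H0.

W+ = 34, W- = 32, W = min = 32, p = 0.928872, fail to reject H0.


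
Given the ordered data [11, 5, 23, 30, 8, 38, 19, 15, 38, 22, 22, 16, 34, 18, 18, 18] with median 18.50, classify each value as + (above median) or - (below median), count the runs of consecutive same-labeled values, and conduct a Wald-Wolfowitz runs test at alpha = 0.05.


Step 1: Compute median = 18.50; label A = above, B = below.
Labels in order: BBAABAABAAABABBB  (n_A = 8, n_B = 8)
Step 2: Count runs R = 9.
Step 3: Under H0 (random ordering), E[R] = 2*n_A*n_B/(n_A+n_B) + 1 = 2*8*8/16 + 1 = 9.0000.
        Var[R] = 2*n_A*n_B*(2*n_A*n_B - n_A - n_B) / ((n_A+n_B)^2 * (n_A+n_B-1)) = 14336/3840 = 3.7333.
        SD[R] = 1.9322.
Step 4: R = E[R], so z = 0 with no continuity correction.
Step 5: Two-sided p-value via normal approximation = 2*(1 - Phi(|z|)) = 1.000000.
Step 6: alpha = 0.05. fail to reject H0.

R = 9, z = 0.0000, p = 1.000000, fail to reject H0.


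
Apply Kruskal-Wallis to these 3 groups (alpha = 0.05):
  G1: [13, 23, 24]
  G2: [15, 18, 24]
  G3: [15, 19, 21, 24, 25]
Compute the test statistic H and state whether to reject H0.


Step 1: Combine all N = 11 observations and assign midranks.
sorted (value, group, rank): (13,G1,1), (15,G2,2.5), (15,G3,2.5), (18,G2,4), (19,G3,5), (21,G3,6), (23,G1,7), (24,G1,9), (24,G2,9), (24,G3,9), (25,G3,11)
Step 2: Sum ranks within each group.
R_1 = 17 (n_1 = 3)
R_2 = 15.5 (n_2 = 3)
R_3 = 33.5 (n_3 = 5)
Step 3: H = 12/(N(N+1)) * sum(R_i^2/n_i) - 3(N+1)
     = 12/(11*12) * (17^2/3 + 15.5^2/3 + 33.5^2/5) - 3*12
     = 0.090909 * 400.867 - 36
     = 0.442424.
Step 4: Ties present; correction factor C = 1 - 30/(11^3 - 11) = 0.977273. Corrected H = 0.442424 / 0.977273 = 0.452713.
Step 5: Under H0, H ~ chi^2(2); p-value = 0.797434.
Step 6: alpha = 0.05. fail to reject H0.

H = 0.4527, df = 2, p = 0.797434, fail to reject H0.


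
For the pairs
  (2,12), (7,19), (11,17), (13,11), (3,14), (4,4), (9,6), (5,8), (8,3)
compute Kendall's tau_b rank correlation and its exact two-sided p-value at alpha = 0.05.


Step 1: Enumerate the 36 unordered pairs (i,j) with i<j and classify each by sign(x_j-x_i) * sign(y_j-y_i).
  (1,2):dx=+5,dy=+7->C; (1,3):dx=+9,dy=+5->C; (1,4):dx=+11,dy=-1->D; (1,5):dx=+1,dy=+2->C
  (1,6):dx=+2,dy=-8->D; (1,7):dx=+7,dy=-6->D; (1,8):dx=+3,dy=-4->D; (1,9):dx=+6,dy=-9->D
  (2,3):dx=+4,dy=-2->D; (2,4):dx=+6,dy=-8->D; (2,5):dx=-4,dy=-5->C; (2,6):dx=-3,dy=-15->C
  (2,7):dx=+2,dy=-13->D; (2,8):dx=-2,dy=-11->C; (2,9):dx=+1,dy=-16->D; (3,4):dx=+2,dy=-6->D
  (3,5):dx=-8,dy=-3->C; (3,6):dx=-7,dy=-13->C; (3,7):dx=-2,dy=-11->C; (3,8):dx=-6,dy=-9->C
  (3,9):dx=-3,dy=-14->C; (4,5):dx=-10,dy=+3->D; (4,6):dx=-9,dy=-7->C; (4,7):dx=-4,dy=-5->C
  (4,8):dx=-8,dy=-3->C; (4,9):dx=-5,dy=-8->C; (5,6):dx=+1,dy=-10->D; (5,7):dx=+6,dy=-8->D
  (5,8):dx=+2,dy=-6->D; (5,9):dx=+5,dy=-11->D; (6,7):dx=+5,dy=+2->C; (6,8):dx=+1,dy=+4->C
  (6,9):dx=+4,dy=-1->D; (7,8):dx=-4,dy=+2->D; (7,9):dx=-1,dy=-3->C; (8,9):dx=+3,dy=-5->D
Step 2: C = 18, D = 18, total pairs = 36.
Step 3: tau = (C - D)/(n(n-1)/2) = (18 - 18)/36 = 0.000000.
Step 4: Exact two-sided p-value (enumerate n! = 362880 permutations of y under H0): p = 1.000000.
Step 5: alpha = 0.05. fail to reject H0.

tau_b = 0.0000 (C=18, D=18), p = 1.000000, fail to reject H0.
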